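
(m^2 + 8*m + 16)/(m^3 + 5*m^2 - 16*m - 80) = (m + 4)/(m^2 + m - 20)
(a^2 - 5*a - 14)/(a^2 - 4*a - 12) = (a - 7)/(a - 6)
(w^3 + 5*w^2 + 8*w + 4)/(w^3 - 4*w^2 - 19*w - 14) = (w + 2)/(w - 7)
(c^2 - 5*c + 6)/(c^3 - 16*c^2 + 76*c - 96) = (c - 3)/(c^2 - 14*c + 48)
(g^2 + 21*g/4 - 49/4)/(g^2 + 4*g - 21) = (g - 7/4)/(g - 3)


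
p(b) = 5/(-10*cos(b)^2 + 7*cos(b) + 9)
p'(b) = 5*(-20*sin(b)*cos(b) + 7*sin(b))/(-10*cos(b)^2 + 7*cos(b) + 9)^2 = 5*(7 - 20*cos(b))*sin(b)/(-10*cos(b)^2 + 7*cos(b) + 9)^2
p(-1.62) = 0.58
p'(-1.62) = -0.54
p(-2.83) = -0.74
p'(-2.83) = -0.88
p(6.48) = 0.80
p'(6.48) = -0.32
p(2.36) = -4.97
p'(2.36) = 73.68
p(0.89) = 0.53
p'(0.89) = -0.24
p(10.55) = 1.21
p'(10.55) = -4.14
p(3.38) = -0.69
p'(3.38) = -0.59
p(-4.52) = 0.69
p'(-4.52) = 1.00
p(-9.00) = -0.88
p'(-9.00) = -1.61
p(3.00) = -0.65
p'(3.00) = 0.32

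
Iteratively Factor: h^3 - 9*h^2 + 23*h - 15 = (h - 1)*(h^2 - 8*h + 15) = (h - 5)*(h - 1)*(h - 3)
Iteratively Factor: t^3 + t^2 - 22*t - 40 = (t + 2)*(t^2 - t - 20) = (t - 5)*(t + 2)*(t + 4)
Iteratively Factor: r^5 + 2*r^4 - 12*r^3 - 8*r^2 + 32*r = (r + 2)*(r^4 - 12*r^2 + 16*r) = r*(r + 2)*(r^3 - 12*r + 16) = r*(r - 2)*(r + 2)*(r^2 + 2*r - 8) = r*(r - 2)^2*(r + 2)*(r + 4)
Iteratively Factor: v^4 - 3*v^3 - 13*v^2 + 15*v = (v - 1)*(v^3 - 2*v^2 - 15*v) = (v - 1)*(v + 3)*(v^2 - 5*v) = v*(v - 1)*(v + 3)*(v - 5)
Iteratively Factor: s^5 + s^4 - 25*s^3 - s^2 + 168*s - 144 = (s - 1)*(s^4 + 2*s^3 - 23*s^2 - 24*s + 144) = (s - 1)*(s + 4)*(s^3 - 2*s^2 - 15*s + 36) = (s - 3)*(s - 1)*(s + 4)*(s^2 + s - 12) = (s - 3)*(s - 1)*(s + 4)^2*(s - 3)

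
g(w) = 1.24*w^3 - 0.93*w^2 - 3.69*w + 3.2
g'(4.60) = 66.47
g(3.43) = 29.64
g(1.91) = 1.40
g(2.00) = 2.02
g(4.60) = 87.24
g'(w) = 3.72*w^2 - 1.86*w - 3.69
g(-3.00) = -27.58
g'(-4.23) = 70.74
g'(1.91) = 6.33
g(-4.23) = -91.68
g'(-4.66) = 85.76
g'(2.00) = 7.47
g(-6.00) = -275.98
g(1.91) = 1.40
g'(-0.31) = -2.76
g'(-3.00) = 35.37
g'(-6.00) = 141.39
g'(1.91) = 6.33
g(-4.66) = -125.28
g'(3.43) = 33.70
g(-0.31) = 4.22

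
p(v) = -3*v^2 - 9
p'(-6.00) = 36.00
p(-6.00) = -117.00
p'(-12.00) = 72.00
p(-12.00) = -441.00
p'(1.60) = -9.60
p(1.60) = -16.68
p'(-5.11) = 30.66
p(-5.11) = -87.34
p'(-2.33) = 13.98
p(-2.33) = -25.29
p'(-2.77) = 16.62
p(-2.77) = -32.02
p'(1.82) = -10.92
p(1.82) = -18.94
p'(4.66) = -27.96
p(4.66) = -74.15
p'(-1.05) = 6.30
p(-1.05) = -12.31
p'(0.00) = 0.00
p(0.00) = -9.00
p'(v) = -6*v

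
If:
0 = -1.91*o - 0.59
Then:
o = -0.31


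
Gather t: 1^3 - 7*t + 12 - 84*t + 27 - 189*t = 40 - 280*t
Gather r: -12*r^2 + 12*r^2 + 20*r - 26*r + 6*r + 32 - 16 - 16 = 0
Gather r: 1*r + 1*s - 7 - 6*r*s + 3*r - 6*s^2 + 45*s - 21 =r*(4 - 6*s) - 6*s^2 + 46*s - 28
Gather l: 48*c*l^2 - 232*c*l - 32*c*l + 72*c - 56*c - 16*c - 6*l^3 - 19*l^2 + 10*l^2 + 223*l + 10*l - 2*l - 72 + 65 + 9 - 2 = -6*l^3 + l^2*(48*c - 9) + l*(231 - 264*c)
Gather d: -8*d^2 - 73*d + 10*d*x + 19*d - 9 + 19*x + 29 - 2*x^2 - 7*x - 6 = -8*d^2 + d*(10*x - 54) - 2*x^2 + 12*x + 14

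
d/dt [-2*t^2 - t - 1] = -4*t - 1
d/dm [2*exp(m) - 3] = 2*exp(m)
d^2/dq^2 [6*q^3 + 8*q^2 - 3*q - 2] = 36*q + 16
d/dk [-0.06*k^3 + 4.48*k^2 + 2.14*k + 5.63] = -0.18*k^2 + 8.96*k + 2.14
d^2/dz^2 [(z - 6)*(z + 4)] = 2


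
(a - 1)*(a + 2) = a^2 + a - 2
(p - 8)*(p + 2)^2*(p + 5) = p^4 + p^3 - 48*p^2 - 172*p - 160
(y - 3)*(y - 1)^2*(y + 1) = y^4 - 4*y^3 + 2*y^2 + 4*y - 3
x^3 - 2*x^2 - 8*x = x*(x - 4)*(x + 2)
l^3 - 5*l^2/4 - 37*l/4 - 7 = (l - 4)*(l + 1)*(l + 7/4)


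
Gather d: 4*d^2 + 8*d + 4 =4*d^2 + 8*d + 4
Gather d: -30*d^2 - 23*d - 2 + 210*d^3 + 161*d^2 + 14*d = 210*d^3 + 131*d^2 - 9*d - 2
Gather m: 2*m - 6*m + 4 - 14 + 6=-4*m - 4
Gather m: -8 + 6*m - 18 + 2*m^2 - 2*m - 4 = 2*m^2 + 4*m - 30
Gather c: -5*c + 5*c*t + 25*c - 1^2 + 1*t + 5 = c*(5*t + 20) + t + 4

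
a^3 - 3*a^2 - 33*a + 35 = (a - 7)*(a - 1)*(a + 5)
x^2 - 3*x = x*(x - 3)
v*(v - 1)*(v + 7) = v^3 + 6*v^2 - 7*v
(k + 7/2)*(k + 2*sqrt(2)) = k^2 + 2*sqrt(2)*k + 7*k/2 + 7*sqrt(2)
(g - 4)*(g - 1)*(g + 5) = g^3 - 21*g + 20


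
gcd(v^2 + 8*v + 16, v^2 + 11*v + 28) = v + 4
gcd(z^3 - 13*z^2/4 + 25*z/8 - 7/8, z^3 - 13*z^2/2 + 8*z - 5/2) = z^2 - 3*z/2 + 1/2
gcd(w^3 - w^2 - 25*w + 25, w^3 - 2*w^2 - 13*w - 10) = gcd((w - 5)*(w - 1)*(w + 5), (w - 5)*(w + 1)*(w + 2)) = w - 5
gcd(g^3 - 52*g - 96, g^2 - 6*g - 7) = 1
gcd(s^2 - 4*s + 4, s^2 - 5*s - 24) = 1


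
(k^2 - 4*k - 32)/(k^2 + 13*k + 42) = (k^2 - 4*k - 32)/(k^2 + 13*k + 42)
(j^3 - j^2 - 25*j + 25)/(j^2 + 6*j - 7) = (j^2 - 25)/(j + 7)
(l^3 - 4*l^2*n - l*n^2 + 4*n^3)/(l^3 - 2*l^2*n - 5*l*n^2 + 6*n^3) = (l^2 - 3*l*n - 4*n^2)/(l^2 - l*n - 6*n^2)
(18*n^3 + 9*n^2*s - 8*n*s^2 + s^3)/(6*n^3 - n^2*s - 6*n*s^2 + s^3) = (-3*n + s)/(-n + s)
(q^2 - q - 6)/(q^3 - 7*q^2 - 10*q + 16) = (q - 3)/(q^2 - 9*q + 8)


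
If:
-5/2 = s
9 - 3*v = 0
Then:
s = -5/2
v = 3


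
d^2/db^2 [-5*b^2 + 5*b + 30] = -10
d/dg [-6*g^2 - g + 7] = -12*g - 1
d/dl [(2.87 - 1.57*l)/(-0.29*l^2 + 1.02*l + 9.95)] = (-0.4553*l^2 + 1.6646*l - 18.5489)/(0.0841*l^4 - 0.5916*l^3 - 4.7306*l^2 + 20.298*l + 99.0025)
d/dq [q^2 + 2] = 2*q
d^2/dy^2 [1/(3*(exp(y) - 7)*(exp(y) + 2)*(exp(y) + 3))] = (9*exp(5*y) - 22*exp(4*y) - 42*exp(3*y) + 552*exp(2*y) + 505*exp(y) - 1218)*exp(y)/(3*(exp(9*y) - 6*exp(8*y) - 75*exp(7*y) + 214*exp(6*y) + 2679*exp(5*y) + 1758*exp(4*y) - 33713*exp(3*y) - 116550*exp(2*y) - 153468*exp(y) - 74088))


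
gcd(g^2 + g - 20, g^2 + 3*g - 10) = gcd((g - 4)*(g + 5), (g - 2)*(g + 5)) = g + 5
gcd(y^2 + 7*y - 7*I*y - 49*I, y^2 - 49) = y + 7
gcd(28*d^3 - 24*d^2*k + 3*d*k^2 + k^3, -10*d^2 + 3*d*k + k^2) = 2*d - k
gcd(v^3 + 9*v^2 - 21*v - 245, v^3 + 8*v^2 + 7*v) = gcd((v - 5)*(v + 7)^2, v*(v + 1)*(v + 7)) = v + 7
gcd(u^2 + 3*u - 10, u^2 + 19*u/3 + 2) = 1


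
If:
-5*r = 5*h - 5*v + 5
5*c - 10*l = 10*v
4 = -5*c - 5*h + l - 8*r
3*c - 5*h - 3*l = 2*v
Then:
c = 10/9 - 7*v/3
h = 1/3 - v/2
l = 5/9 - 13*v/6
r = 3*v/2 - 4/3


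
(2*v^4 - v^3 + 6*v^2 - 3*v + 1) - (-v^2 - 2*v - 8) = 2*v^4 - v^3 + 7*v^2 - v + 9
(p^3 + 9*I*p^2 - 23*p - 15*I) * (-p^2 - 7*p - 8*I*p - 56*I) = -p^5 - 7*p^4 - 17*I*p^4 + 95*p^3 - 119*I*p^3 + 665*p^2 + 199*I*p^2 - 120*p + 1393*I*p - 840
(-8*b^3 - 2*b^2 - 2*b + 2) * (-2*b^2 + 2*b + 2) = 16*b^5 - 12*b^4 - 16*b^3 - 12*b^2 + 4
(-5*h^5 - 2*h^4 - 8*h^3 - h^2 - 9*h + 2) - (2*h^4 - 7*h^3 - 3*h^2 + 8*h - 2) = -5*h^5 - 4*h^4 - h^3 + 2*h^2 - 17*h + 4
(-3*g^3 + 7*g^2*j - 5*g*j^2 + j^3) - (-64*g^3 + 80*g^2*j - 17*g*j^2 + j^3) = 61*g^3 - 73*g^2*j + 12*g*j^2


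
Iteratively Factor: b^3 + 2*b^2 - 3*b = (b + 3)*(b^2 - b) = b*(b + 3)*(b - 1)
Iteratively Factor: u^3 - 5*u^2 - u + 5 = (u - 1)*(u^2 - 4*u - 5) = (u - 5)*(u - 1)*(u + 1)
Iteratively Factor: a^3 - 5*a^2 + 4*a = (a - 4)*(a^2 - a) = (a - 4)*(a - 1)*(a)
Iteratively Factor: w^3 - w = (w + 1)*(w^2 - w) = (w - 1)*(w + 1)*(w)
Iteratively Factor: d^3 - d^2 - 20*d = (d)*(d^2 - d - 20) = d*(d + 4)*(d - 5)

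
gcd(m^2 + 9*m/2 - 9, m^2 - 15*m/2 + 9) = m - 3/2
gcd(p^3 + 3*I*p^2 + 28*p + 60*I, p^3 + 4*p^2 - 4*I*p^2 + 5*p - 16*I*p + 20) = p - 5*I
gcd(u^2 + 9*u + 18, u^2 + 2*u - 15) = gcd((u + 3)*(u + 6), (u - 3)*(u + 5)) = 1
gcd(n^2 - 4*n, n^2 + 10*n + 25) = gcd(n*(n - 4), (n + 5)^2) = 1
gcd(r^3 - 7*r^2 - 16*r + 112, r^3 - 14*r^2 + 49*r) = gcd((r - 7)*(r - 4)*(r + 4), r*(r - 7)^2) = r - 7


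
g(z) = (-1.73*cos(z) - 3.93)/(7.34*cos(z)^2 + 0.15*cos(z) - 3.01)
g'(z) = (14.68*sin(z)*cos(z) + 0.15*sin(z))*(-1.73*cos(z) - 3.93)/(7.34*cos(z)^2 + 0.15*cos(z) - 3.01)^2 + 1.73*sin(z)/(7.34*cos(z)^2 + 0.15*cos(z) - 3.01)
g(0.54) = -2.15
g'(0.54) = -5.24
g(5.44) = -15.10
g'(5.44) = 328.23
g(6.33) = -1.27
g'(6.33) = -0.18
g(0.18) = -1.33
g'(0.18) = -0.74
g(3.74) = -1.33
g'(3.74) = -5.31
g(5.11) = 2.48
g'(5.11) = 8.08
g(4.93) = 1.63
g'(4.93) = 2.65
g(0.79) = -7.03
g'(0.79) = -69.90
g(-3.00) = -0.55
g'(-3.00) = -0.34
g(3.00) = -0.55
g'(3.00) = 0.34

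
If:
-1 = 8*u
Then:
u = -1/8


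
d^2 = d^2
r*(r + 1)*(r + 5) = r^3 + 6*r^2 + 5*r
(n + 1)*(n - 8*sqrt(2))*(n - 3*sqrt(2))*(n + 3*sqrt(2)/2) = n^4 - 19*sqrt(2)*n^3/2 + n^3 - 19*sqrt(2)*n^2/2 + 15*n^2 + 15*n + 72*sqrt(2)*n + 72*sqrt(2)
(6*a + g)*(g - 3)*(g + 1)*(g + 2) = 6*a*g^3 - 42*a*g - 36*a + g^4 - 7*g^2 - 6*g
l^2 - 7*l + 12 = (l - 4)*(l - 3)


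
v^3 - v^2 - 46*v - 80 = (v - 8)*(v + 2)*(v + 5)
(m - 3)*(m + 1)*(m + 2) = m^3 - 7*m - 6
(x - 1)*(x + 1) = x^2 - 1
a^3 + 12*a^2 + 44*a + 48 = (a + 2)*(a + 4)*(a + 6)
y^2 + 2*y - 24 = (y - 4)*(y + 6)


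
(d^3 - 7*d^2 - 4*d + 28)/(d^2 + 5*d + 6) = (d^2 - 9*d + 14)/(d + 3)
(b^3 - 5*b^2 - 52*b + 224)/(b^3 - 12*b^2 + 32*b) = (b + 7)/b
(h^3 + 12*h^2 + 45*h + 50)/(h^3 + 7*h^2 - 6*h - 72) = (h^3 + 12*h^2 + 45*h + 50)/(h^3 + 7*h^2 - 6*h - 72)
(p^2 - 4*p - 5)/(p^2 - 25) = (p + 1)/(p + 5)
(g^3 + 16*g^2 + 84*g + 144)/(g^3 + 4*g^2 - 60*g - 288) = (g + 4)/(g - 8)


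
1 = 1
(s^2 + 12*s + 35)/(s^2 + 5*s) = (s + 7)/s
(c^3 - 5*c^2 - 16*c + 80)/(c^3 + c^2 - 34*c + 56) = (c^2 - c - 20)/(c^2 + 5*c - 14)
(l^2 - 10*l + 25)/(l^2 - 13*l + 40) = (l - 5)/(l - 8)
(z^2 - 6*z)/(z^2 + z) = (z - 6)/(z + 1)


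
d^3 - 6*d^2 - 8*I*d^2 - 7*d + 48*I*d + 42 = (d - 6)*(d - 7*I)*(d - I)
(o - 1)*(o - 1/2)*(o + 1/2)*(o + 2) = o^4 + o^3 - 9*o^2/4 - o/4 + 1/2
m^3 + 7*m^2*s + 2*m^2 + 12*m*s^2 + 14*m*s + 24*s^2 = (m + 2)*(m + 3*s)*(m + 4*s)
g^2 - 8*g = g*(g - 8)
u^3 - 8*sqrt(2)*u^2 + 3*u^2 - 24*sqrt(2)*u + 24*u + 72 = (u + 3)*(u - 6*sqrt(2))*(u - 2*sqrt(2))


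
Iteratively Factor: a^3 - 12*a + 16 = (a - 2)*(a^2 + 2*a - 8) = (a - 2)^2*(a + 4)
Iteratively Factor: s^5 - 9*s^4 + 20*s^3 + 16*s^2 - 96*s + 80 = (s - 5)*(s^4 - 4*s^3 + 16*s - 16) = (s - 5)*(s - 2)*(s^3 - 2*s^2 - 4*s + 8) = (s - 5)*(s - 2)^2*(s^2 - 4) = (s - 5)*(s - 2)^3*(s + 2)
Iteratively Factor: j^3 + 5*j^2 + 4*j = (j)*(j^2 + 5*j + 4) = j*(j + 4)*(j + 1)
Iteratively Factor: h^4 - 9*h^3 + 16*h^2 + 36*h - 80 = (h - 5)*(h^3 - 4*h^2 - 4*h + 16) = (h - 5)*(h - 4)*(h^2 - 4) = (h - 5)*(h - 4)*(h + 2)*(h - 2)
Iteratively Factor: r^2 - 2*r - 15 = (r - 5)*(r + 3)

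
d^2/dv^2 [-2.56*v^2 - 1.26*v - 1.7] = -5.12000000000000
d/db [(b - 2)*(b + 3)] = 2*b + 1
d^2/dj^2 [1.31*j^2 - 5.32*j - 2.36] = 2.62000000000000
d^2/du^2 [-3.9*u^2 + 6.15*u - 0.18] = -7.80000000000000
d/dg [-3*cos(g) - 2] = 3*sin(g)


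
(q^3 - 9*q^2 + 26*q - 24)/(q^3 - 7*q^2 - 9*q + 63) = (q^2 - 6*q + 8)/(q^2 - 4*q - 21)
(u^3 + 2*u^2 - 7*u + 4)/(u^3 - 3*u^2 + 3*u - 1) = (u + 4)/(u - 1)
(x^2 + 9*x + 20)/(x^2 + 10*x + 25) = (x + 4)/(x + 5)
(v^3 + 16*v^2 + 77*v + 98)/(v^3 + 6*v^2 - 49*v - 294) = (v^2 + 9*v + 14)/(v^2 - v - 42)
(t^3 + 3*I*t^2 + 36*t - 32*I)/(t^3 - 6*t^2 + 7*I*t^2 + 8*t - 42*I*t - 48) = (t - 4*I)/(t - 6)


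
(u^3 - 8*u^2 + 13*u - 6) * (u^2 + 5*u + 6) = u^5 - 3*u^4 - 21*u^3 + 11*u^2 + 48*u - 36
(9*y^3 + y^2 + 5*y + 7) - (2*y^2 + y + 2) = 9*y^3 - y^2 + 4*y + 5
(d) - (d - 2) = 2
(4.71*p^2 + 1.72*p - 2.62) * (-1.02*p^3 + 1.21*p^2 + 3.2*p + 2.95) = -4.8042*p^5 + 3.9447*p^4 + 19.8256*p^3 + 16.2283*p^2 - 3.31*p - 7.729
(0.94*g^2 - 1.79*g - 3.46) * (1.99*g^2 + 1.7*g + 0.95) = 1.8706*g^4 - 1.9641*g^3 - 9.0354*g^2 - 7.5825*g - 3.287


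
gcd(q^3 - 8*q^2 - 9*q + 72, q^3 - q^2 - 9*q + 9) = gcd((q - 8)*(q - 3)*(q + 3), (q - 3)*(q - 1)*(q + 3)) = q^2 - 9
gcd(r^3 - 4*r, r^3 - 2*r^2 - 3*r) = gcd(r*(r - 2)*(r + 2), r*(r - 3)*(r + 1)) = r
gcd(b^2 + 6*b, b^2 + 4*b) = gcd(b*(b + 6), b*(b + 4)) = b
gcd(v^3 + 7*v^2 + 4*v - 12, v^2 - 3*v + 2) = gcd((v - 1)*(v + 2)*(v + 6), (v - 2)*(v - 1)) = v - 1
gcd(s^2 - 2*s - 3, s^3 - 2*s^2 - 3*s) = s^2 - 2*s - 3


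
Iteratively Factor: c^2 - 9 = (c + 3)*(c - 3)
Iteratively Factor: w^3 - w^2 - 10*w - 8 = (w + 1)*(w^2 - 2*w - 8) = (w + 1)*(w + 2)*(w - 4)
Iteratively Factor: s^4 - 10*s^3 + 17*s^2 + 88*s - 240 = (s - 4)*(s^3 - 6*s^2 - 7*s + 60) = (s - 4)^2*(s^2 - 2*s - 15) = (s - 5)*(s - 4)^2*(s + 3)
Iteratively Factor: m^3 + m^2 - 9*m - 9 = (m - 3)*(m^2 + 4*m + 3) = (m - 3)*(m + 3)*(m + 1)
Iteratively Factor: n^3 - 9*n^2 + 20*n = (n - 5)*(n^2 - 4*n) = (n - 5)*(n - 4)*(n)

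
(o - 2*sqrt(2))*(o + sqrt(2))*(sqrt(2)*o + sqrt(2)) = sqrt(2)*o^3 - 2*o^2 + sqrt(2)*o^2 - 4*sqrt(2)*o - 2*o - 4*sqrt(2)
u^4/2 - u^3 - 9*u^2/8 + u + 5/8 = (u/2 + 1/2)*(u - 5/2)*(u - 1)*(u + 1/2)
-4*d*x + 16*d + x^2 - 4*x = (-4*d + x)*(x - 4)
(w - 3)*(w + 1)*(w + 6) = w^3 + 4*w^2 - 15*w - 18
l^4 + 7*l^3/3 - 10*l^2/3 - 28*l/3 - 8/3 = (l - 2)*(l + 1/3)*(l + 2)^2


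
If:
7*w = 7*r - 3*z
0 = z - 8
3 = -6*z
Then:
No Solution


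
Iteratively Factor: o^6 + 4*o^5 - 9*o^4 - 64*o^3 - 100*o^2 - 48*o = (o - 4)*(o^5 + 8*o^4 + 23*o^3 + 28*o^2 + 12*o) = (o - 4)*(o + 2)*(o^4 + 6*o^3 + 11*o^2 + 6*o) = (o - 4)*(o + 1)*(o + 2)*(o^3 + 5*o^2 + 6*o) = o*(o - 4)*(o + 1)*(o + 2)*(o^2 + 5*o + 6) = o*(o - 4)*(o + 1)*(o + 2)^2*(o + 3)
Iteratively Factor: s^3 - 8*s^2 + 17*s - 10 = (s - 1)*(s^2 - 7*s + 10) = (s - 5)*(s - 1)*(s - 2)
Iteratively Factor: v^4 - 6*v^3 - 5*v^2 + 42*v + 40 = (v - 4)*(v^3 - 2*v^2 - 13*v - 10) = (v - 4)*(v + 1)*(v^2 - 3*v - 10) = (v - 5)*(v - 4)*(v + 1)*(v + 2)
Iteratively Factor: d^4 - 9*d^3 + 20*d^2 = (d - 5)*(d^3 - 4*d^2) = d*(d - 5)*(d^2 - 4*d) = d*(d - 5)*(d - 4)*(d)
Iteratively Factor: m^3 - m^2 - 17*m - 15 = (m + 3)*(m^2 - 4*m - 5) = (m - 5)*(m + 3)*(m + 1)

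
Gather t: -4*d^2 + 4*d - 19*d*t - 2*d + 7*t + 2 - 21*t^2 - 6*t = -4*d^2 + 2*d - 21*t^2 + t*(1 - 19*d) + 2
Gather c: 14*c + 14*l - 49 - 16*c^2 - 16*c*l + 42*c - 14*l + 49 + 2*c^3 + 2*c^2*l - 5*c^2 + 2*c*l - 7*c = 2*c^3 + c^2*(2*l - 21) + c*(49 - 14*l)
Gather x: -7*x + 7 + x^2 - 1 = x^2 - 7*x + 6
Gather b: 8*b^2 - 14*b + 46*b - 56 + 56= 8*b^2 + 32*b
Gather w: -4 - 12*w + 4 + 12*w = 0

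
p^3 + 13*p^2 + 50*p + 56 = (p + 2)*(p + 4)*(p + 7)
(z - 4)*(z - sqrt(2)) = z^2 - 4*z - sqrt(2)*z + 4*sqrt(2)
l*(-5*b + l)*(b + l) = -5*b^2*l - 4*b*l^2 + l^3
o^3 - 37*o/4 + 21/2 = (o - 2)*(o - 3/2)*(o + 7/2)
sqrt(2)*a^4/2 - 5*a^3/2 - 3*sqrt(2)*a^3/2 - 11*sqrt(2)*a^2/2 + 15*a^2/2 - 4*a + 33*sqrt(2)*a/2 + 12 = (a - 3)*(a - 4*sqrt(2))*(a + sqrt(2)/2)*(sqrt(2)*a/2 + 1)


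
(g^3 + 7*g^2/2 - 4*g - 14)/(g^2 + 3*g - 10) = (g^2 + 11*g/2 + 7)/(g + 5)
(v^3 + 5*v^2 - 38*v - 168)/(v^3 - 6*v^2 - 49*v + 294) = (v + 4)/(v - 7)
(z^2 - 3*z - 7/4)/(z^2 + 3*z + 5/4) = (2*z - 7)/(2*z + 5)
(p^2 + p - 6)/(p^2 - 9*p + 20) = (p^2 + p - 6)/(p^2 - 9*p + 20)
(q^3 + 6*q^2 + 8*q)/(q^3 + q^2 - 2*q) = (q + 4)/(q - 1)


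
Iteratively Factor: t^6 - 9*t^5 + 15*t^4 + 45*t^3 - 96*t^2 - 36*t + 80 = (t - 4)*(t^5 - 5*t^4 - 5*t^3 + 25*t^2 + 4*t - 20) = (t - 4)*(t - 2)*(t^4 - 3*t^3 - 11*t^2 + 3*t + 10) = (t - 5)*(t - 4)*(t - 2)*(t^3 + 2*t^2 - t - 2) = (t - 5)*(t - 4)*(t - 2)*(t + 1)*(t^2 + t - 2) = (t - 5)*(t - 4)*(t - 2)*(t - 1)*(t + 1)*(t + 2)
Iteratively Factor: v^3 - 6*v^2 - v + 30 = (v + 2)*(v^2 - 8*v + 15) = (v - 5)*(v + 2)*(v - 3)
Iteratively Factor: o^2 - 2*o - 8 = (o + 2)*(o - 4)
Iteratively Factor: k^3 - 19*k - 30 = (k + 3)*(k^2 - 3*k - 10) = (k + 2)*(k + 3)*(k - 5)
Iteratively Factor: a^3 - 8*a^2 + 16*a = (a - 4)*(a^2 - 4*a) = (a - 4)^2*(a)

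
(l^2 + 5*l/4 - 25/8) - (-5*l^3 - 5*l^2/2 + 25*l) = 5*l^3 + 7*l^2/2 - 95*l/4 - 25/8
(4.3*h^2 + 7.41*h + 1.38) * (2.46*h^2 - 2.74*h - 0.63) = 10.578*h^4 + 6.4466*h^3 - 19.6176*h^2 - 8.4495*h - 0.8694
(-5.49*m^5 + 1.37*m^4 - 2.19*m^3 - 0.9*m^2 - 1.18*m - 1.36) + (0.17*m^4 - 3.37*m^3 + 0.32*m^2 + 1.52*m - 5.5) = -5.49*m^5 + 1.54*m^4 - 5.56*m^3 - 0.58*m^2 + 0.34*m - 6.86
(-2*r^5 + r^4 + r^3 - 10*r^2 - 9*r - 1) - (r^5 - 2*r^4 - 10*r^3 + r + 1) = -3*r^5 + 3*r^4 + 11*r^3 - 10*r^2 - 10*r - 2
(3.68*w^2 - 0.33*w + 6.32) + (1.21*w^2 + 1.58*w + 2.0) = 4.89*w^2 + 1.25*w + 8.32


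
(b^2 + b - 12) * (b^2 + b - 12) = b^4 + 2*b^3 - 23*b^2 - 24*b + 144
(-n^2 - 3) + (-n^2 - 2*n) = -2*n^2 - 2*n - 3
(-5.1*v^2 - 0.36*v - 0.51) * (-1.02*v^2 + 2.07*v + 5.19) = 5.202*v^4 - 10.1898*v^3 - 26.694*v^2 - 2.9241*v - 2.6469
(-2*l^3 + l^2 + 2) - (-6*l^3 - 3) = 4*l^3 + l^2 + 5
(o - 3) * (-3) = 9 - 3*o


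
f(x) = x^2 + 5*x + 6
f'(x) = 2*x + 5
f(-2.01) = -0.01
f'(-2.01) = 0.98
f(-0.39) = 4.20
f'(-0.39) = 4.22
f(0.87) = 11.11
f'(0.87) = 6.74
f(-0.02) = 5.90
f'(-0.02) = 4.96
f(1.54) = 16.07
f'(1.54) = 8.08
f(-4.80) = 5.04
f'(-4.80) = -4.60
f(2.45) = 24.25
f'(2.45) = 9.90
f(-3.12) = 0.13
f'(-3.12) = -1.24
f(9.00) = 132.00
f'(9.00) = 23.00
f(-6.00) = 12.00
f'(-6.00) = -7.00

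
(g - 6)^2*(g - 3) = g^3 - 15*g^2 + 72*g - 108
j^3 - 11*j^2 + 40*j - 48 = (j - 4)^2*(j - 3)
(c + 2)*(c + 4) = c^2 + 6*c + 8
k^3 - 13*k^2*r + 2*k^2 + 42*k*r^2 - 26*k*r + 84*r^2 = (k + 2)*(k - 7*r)*(k - 6*r)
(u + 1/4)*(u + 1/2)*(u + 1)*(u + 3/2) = u^4 + 13*u^3/4 + 7*u^2/2 + 23*u/16 + 3/16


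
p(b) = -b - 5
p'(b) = -1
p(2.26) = -7.26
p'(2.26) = -1.00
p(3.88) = -8.88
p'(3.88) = -1.00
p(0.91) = -5.91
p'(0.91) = -1.00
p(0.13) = -5.13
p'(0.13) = -1.00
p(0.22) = -5.22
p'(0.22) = -1.00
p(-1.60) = -3.40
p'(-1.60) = -1.00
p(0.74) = -5.74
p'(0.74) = -1.00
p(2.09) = -7.09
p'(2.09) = -1.00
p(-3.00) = -2.00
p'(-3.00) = -1.00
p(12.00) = -17.00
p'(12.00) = -1.00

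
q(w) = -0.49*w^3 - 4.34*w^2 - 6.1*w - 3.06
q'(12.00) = -321.94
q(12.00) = -1547.94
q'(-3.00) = 6.71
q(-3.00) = -10.59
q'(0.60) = -11.84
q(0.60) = -8.39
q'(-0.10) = -5.25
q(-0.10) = -2.49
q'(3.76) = -59.52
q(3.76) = -113.40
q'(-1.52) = 3.70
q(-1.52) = -2.09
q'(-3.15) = 6.66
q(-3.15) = -11.59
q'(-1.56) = 3.86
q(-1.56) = -2.25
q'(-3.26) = 6.57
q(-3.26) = -12.32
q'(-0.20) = -4.42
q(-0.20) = -2.01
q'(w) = -1.47*w^2 - 8.68*w - 6.1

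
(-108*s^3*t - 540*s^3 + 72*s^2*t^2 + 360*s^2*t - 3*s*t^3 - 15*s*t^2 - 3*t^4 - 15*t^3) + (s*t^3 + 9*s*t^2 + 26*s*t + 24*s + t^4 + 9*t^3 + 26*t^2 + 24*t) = -108*s^3*t - 540*s^3 + 72*s^2*t^2 + 360*s^2*t - 2*s*t^3 - 6*s*t^2 + 26*s*t + 24*s - 2*t^4 - 6*t^3 + 26*t^2 + 24*t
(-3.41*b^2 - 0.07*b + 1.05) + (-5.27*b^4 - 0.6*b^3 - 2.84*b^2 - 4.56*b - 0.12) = -5.27*b^4 - 0.6*b^3 - 6.25*b^2 - 4.63*b + 0.93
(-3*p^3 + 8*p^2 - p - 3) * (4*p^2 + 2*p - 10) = -12*p^5 + 26*p^4 + 42*p^3 - 94*p^2 + 4*p + 30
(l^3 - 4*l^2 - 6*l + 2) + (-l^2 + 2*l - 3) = l^3 - 5*l^2 - 4*l - 1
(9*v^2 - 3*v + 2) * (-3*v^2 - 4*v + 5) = -27*v^4 - 27*v^3 + 51*v^2 - 23*v + 10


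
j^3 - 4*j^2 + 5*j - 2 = (j - 2)*(j - 1)^2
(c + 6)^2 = c^2 + 12*c + 36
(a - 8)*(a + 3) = a^2 - 5*a - 24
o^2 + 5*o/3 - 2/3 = (o - 1/3)*(o + 2)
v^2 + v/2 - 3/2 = (v - 1)*(v + 3/2)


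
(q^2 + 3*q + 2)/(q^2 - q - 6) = (q + 1)/(q - 3)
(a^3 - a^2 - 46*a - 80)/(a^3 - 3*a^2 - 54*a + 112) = (a^2 + 7*a + 10)/(a^2 + 5*a - 14)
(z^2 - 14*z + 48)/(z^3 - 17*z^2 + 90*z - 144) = 1/(z - 3)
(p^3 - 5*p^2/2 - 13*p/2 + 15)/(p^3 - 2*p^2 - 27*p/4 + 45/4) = 2*(p - 2)/(2*p - 3)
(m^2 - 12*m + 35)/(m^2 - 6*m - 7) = (m - 5)/(m + 1)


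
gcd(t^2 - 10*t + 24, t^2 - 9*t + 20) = t - 4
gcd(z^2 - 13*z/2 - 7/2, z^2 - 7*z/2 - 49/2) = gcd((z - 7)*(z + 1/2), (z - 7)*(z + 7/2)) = z - 7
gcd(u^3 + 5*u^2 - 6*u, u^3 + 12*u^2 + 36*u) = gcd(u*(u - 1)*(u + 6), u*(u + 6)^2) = u^2 + 6*u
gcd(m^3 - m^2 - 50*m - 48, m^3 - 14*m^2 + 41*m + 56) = m^2 - 7*m - 8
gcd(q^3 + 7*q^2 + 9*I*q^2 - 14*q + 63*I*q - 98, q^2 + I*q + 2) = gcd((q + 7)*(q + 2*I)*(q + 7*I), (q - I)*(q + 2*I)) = q + 2*I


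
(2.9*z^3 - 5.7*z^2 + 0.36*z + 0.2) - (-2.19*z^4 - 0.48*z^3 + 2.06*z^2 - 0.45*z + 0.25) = 2.19*z^4 + 3.38*z^3 - 7.76*z^2 + 0.81*z - 0.05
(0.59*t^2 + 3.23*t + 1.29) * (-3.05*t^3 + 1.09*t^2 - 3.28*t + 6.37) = -1.7995*t^5 - 9.2084*t^4 - 2.349*t^3 - 5.43*t^2 + 16.3439*t + 8.2173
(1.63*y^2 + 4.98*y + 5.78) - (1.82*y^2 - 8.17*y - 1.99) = -0.19*y^2 + 13.15*y + 7.77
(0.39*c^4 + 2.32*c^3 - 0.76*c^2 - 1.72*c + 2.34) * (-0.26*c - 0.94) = -0.1014*c^5 - 0.9698*c^4 - 1.9832*c^3 + 1.1616*c^2 + 1.0084*c - 2.1996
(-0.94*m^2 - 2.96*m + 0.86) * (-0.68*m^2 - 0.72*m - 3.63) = 0.6392*m^4 + 2.6896*m^3 + 4.9586*m^2 + 10.1256*m - 3.1218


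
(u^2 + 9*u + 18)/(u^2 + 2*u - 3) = (u + 6)/(u - 1)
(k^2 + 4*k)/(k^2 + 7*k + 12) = k/(k + 3)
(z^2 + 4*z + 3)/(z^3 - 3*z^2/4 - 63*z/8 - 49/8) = 8*(z + 3)/(8*z^2 - 14*z - 49)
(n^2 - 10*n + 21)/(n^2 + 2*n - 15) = (n - 7)/(n + 5)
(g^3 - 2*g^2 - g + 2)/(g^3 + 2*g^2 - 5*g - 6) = (g - 1)/(g + 3)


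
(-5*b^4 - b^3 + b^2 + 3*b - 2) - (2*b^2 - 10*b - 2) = -5*b^4 - b^3 - b^2 + 13*b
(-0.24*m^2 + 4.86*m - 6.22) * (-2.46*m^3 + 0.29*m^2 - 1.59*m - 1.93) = 0.5904*m^5 - 12.0252*m^4 + 17.0922*m^3 - 9.068*m^2 + 0.51*m + 12.0046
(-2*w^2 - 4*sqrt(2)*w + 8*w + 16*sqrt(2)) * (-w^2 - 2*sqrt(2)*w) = 2*w^4 - 8*w^3 + 8*sqrt(2)*w^3 - 32*sqrt(2)*w^2 + 16*w^2 - 64*w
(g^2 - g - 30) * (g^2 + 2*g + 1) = g^4 + g^3 - 31*g^2 - 61*g - 30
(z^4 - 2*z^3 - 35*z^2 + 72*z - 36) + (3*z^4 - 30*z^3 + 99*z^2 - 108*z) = 4*z^4 - 32*z^3 + 64*z^2 - 36*z - 36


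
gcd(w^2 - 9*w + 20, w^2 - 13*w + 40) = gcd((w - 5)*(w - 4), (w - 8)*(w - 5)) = w - 5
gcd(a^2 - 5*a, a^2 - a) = a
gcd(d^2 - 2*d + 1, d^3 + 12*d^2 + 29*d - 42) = d - 1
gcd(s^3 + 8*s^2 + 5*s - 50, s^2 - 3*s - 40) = s + 5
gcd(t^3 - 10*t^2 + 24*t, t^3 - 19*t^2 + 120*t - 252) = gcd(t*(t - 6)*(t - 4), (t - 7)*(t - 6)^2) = t - 6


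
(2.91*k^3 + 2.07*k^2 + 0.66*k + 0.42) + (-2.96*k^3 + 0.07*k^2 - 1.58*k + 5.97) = -0.0499999999999998*k^3 + 2.14*k^2 - 0.92*k + 6.39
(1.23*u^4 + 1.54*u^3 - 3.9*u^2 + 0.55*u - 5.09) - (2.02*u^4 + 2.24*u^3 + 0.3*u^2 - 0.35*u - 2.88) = -0.79*u^4 - 0.7*u^3 - 4.2*u^2 + 0.9*u - 2.21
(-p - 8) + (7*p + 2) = 6*p - 6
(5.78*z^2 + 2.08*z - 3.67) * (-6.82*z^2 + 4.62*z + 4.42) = -39.4196*z^4 + 12.518*z^3 + 60.1866*z^2 - 7.7618*z - 16.2214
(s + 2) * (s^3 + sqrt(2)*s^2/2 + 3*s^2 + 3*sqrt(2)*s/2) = s^4 + sqrt(2)*s^3/2 + 5*s^3 + 5*sqrt(2)*s^2/2 + 6*s^2 + 3*sqrt(2)*s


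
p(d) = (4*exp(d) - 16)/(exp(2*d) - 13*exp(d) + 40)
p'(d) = (4*exp(d) - 16)*(-2*exp(2*d) + 13*exp(d))/(exp(2*d) - 13*exp(d) + 40)^2 + 4*exp(d)/(exp(2*d) - 13*exp(d) + 40) = 4*(-(exp(d) - 4)*(2*exp(d) - 13) + exp(2*d) - 13*exp(d) + 40)*exp(d)/(exp(2*d) - 13*exp(d) + 40)^2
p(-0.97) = -0.41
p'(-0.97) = -0.01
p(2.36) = 1.82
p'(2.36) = -7.96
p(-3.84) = -0.40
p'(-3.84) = -0.00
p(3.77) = 0.12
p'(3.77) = -0.15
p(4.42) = 0.05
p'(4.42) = -0.06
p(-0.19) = -0.42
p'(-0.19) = -0.02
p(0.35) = -0.44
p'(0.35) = -0.03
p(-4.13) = -0.40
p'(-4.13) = -0.00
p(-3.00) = -0.40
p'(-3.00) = 0.00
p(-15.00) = -0.40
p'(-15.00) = 0.00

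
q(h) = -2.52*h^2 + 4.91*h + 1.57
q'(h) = 4.91 - 5.04*h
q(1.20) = 3.83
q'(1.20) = -1.14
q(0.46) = 3.30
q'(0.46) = 2.59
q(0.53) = 3.46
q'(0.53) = 2.24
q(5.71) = -52.56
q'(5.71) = -23.87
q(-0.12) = 0.94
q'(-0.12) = 5.51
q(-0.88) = -4.70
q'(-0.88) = 9.35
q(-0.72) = -3.27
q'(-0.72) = 8.54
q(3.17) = -8.19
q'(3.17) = -11.07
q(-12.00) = -420.23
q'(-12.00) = 65.39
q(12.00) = -302.39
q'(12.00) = -55.57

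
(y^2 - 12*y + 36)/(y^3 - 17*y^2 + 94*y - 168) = (y - 6)/(y^2 - 11*y + 28)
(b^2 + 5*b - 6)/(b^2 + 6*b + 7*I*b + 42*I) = (b - 1)/(b + 7*I)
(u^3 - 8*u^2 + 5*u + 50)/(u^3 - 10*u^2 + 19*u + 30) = (u^2 - 3*u - 10)/(u^2 - 5*u - 6)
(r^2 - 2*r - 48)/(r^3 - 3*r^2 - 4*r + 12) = (r^2 - 2*r - 48)/(r^3 - 3*r^2 - 4*r + 12)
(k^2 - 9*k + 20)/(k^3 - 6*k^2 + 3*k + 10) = (k - 4)/(k^2 - k - 2)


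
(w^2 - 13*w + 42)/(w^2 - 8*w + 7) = (w - 6)/(w - 1)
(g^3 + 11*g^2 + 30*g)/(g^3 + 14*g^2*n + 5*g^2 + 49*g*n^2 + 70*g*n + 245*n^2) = g*(g + 6)/(g^2 + 14*g*n + 49*n^2)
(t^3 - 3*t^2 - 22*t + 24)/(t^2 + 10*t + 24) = (t^2 - 7*t + 6)/(t + 6)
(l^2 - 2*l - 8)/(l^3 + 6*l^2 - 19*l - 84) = (l + 2)/(l^2 + 10*l + 21)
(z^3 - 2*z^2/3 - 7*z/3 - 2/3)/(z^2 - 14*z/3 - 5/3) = (z^2 - z - 2)/(z - 5)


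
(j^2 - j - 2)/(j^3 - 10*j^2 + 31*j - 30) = (j + 1)/(j^2 - 8*j + 15)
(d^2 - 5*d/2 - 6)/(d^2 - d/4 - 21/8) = 4*(d - 4)/(4*d - 7)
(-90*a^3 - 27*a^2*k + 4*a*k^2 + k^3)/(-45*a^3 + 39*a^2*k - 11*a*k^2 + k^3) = (18*a^2 + 9*a*k + k^2)/(9*a^2 - 6*a*k + k^2)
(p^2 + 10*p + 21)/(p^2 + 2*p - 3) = (p + 7)/(p - 1)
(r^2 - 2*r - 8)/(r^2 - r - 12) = (r + 2)/(r + 3)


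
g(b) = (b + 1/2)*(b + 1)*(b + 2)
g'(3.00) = 51.50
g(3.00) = 70.00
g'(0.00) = 3.50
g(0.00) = 1.00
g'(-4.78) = 38.59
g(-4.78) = -44.98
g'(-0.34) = 1.47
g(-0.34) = 0.18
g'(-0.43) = 1.04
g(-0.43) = 0.06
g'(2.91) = 49.27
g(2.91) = 65.47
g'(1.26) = 17.08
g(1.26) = 12.97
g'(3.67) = 69.60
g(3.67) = 110.42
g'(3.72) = 71.06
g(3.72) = 113.93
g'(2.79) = 46.38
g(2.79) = 59.73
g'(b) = (b + 1/2)*(b + 1) + (b + 1/2)*(b + 2) + (b + 1)*(b + 2) = 3*b^2 + 7*b + 7/2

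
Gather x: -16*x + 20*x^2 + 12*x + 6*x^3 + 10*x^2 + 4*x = 6*x^3 + 30*x^2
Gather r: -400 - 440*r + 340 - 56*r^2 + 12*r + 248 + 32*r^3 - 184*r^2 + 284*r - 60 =32*r^3 - 240*r^2 - 144*r + 128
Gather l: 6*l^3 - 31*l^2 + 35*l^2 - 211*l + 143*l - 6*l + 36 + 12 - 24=6*l^3 + 4*l^2 - 74*l + 24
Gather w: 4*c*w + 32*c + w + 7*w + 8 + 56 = 32*c + w*(4*c + 8) + 64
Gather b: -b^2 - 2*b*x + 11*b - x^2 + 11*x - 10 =-b^2 + b*(11 - 2*x) - x^2 + 11*x - 10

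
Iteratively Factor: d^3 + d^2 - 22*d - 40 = (d - 5)*(d^2 + 6*d + 8) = (d - 5)*(d + 4)*(d + 2)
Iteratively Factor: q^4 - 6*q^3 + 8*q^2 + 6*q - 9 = (q - 1)*(q^3 - 5*q^2 + 3*q + 9) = (q - 3)*(q - 1)*(q^2 - 2*q - 3) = (q - 3)*(q - 1)*(q + 1)*(q - 3)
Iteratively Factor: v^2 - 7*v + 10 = (v - 5)*(v - 2)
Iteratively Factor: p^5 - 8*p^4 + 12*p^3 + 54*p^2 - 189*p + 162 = (p - 3)*(p^4 - 5*p^3 - 3*p^2 + 45*p - 54) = (p - 3)*(p - 2)*(p^3 - 3*p^2 - 9*p + 27) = (p - 3)^2*(p - 2)*(p^2 - 9) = (p - 3)^2*(p - 2)*(p + 3)*(p - 3)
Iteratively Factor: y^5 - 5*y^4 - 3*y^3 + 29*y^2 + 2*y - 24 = (y + 1)*(y^4 - 6*y^3 + 3*y^2 + 26*y - 24) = (y + 1)*(y + 2)*(y^3 - 8*y^2 + 19*y - 12) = (y - 4)*(y + 1)*(y + 2)*(y^2 - 4*y + 3) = (y - 4)*(y - 3)*(y + 1)*(y + 2)*(y - 1)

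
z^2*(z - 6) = z^3 - 6*z^2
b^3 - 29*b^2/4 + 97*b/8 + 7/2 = (b - 4)*(b - 7/2)*(b + 1/4)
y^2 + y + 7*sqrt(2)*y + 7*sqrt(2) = (y + 1)*(y + 7*sqrt(2))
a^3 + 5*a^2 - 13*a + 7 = (a - 1)^2*(a + 7)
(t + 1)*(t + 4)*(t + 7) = t^3 + 12*t^2 + 39*t + 28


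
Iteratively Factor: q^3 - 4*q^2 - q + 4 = (q + 1)*(q^2 - 5*q + 4) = (q - 4)*(q + 1)*(q - 1)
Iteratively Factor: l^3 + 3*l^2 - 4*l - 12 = (l + 3)*(l^2 - 4) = (l - 2)*(l + 3)*(l + 2)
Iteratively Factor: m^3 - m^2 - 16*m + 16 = (m + 4)*(m^2 - 5*m + 4) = (m - 1)*(m + 4)*(m - 4)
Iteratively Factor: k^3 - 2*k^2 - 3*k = (k)*(k^2 - 2*k - 3) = k*(k + 1)*(k - 3)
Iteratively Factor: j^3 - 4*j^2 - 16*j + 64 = (j + 4)*(j^2 - 8*j + 16) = (j - 4)*(j + 4)*(j - 4)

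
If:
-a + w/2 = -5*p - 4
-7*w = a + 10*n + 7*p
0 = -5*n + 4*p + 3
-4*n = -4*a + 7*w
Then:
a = 98/113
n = 7/113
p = -76/113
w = 52/113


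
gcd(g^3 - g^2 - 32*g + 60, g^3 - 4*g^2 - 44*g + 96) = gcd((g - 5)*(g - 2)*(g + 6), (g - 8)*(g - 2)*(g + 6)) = g^2 + 4*g - 12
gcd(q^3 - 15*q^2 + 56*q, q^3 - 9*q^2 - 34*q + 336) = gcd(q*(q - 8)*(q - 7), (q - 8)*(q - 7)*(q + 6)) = q^2 - 15*q + 56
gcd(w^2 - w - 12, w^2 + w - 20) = w - 4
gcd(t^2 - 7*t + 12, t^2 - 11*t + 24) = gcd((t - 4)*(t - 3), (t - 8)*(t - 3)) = t - 3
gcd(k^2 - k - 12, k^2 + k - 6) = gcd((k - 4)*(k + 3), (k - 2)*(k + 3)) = k + 3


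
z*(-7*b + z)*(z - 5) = -7*b*z^2 + 35*b*z + z^3 - 5*z^2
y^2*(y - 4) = y^3 - 4*y^2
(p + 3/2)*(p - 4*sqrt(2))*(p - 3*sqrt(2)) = p^3 - 7*sqrt(2)*p^2 + 3*p^2/2 - 21*sqrt(2)*p/2 + 24*p + 36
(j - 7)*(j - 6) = j^2 - 13*j + 42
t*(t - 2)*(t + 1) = t^3 - t^2 - 2*t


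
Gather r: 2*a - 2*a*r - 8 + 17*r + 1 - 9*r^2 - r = 2*a - 9*r^2 + r*(16 - 2*a) - 7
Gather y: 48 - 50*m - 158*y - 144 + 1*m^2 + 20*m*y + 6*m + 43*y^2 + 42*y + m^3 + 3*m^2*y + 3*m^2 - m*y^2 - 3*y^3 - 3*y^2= m^3 + 4*m^2 - 44*m - 3*y^3 + y^2*(40 - m) + y*(3*m^2 + 20*m - 116) - 96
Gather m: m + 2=m + 2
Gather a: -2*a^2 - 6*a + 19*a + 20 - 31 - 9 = -2*a^2 + 13*a - 20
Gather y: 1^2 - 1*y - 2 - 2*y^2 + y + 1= -2*y^2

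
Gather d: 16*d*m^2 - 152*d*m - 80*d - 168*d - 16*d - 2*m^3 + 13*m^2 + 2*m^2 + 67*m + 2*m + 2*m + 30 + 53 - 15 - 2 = d*(16*m^2 - 152*m - 264) - 2*m^3 + 15*m^2 + 71*m + 66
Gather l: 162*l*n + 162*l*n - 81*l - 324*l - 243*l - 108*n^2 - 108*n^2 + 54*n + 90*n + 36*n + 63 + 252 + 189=l*(324*n - 648) - 216*n^2 + 180*n + 504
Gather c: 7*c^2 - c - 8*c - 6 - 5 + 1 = 7*c^2 - 9*c - 10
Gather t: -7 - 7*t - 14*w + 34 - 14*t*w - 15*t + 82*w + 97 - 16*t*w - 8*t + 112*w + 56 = t*(-30*w - 30) + 180*w + 180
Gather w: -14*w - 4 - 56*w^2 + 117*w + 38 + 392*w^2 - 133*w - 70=336*w^2 - 30*w - 36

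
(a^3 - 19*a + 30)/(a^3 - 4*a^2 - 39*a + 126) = (a^2 + 3*a - 10)/(a^2 - a - 42)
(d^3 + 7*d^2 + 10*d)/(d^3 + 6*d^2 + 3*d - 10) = d/(d - 1)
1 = 1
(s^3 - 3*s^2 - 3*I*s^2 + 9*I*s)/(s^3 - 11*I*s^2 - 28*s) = (-s^2 + 3*s + 3*I*s - 9*I)/(-s^2 + 11*I*s + 28)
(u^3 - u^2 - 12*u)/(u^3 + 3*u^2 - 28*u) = (u + 3)/(u + 7)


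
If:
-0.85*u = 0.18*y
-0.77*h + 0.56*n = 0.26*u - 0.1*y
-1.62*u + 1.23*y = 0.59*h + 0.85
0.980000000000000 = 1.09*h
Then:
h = 0.90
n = 0.99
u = -0.19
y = 0.88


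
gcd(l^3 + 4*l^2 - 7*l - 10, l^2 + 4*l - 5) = l + 5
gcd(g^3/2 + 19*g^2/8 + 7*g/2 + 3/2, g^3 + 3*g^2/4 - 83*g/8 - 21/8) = 1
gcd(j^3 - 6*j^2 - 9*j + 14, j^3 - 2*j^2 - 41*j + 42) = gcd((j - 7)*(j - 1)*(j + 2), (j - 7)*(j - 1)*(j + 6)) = j^2 - 8*j + 7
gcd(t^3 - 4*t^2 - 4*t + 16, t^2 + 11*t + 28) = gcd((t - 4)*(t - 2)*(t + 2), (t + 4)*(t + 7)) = 1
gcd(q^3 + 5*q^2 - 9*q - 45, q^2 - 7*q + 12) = q - 3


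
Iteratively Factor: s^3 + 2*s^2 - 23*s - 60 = (s - 5)*(s^2 + 7*s + 12) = (s - 5)*(s + 3)*(s + 4)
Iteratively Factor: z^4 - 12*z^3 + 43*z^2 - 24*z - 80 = (z - 4)*(z^3 - 8*z^2 + 11*z + 20) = (z - 5)*(z - 4)*(z^2 - 3*z - 4) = (z - 5)*(z - 4)*(z + 1)*(z - 4)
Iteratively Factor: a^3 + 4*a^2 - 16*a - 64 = (a + 4)*(a^2 - 16) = (a - 4)*(a + 4)*(a + 4)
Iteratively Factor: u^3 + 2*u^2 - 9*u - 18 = (u + 2)*(u^2 - 9) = (u + 2)*(u + 3)*(u - 3)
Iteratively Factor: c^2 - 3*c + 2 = (c - 1)*(c - 2)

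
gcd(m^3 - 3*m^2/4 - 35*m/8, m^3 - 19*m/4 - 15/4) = m - 5/2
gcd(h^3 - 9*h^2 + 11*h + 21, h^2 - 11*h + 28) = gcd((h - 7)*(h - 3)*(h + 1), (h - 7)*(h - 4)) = h - 7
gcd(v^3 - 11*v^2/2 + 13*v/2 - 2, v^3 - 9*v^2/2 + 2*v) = v^2 - 9*v/2 + 2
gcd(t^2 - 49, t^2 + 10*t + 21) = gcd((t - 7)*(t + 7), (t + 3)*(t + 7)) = t + 7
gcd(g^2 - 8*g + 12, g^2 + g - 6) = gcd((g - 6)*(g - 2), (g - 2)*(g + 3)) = g - 2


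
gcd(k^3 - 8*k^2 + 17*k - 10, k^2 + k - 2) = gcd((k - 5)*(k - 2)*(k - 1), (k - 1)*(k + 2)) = k - 1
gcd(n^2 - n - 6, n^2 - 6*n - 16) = n + 2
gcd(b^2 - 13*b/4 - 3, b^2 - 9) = 1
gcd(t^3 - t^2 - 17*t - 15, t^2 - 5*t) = t - 5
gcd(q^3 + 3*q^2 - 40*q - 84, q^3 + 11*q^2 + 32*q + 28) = q^2 + 9*q + 14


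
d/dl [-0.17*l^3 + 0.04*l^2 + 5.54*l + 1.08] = -0.51*l^2 + 0.08*l + 5.54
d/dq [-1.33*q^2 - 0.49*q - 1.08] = -2.66*q - 0.49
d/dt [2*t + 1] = 2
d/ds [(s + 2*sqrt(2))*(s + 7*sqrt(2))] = 2*s + 9*sqrt(2)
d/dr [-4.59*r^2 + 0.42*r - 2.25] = 0.42 - 9.18*r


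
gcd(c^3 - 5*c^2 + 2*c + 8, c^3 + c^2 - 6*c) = c - 2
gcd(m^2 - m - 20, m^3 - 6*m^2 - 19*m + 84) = m + 4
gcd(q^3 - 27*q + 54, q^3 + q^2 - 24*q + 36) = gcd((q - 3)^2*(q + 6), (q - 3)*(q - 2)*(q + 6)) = q^2 + 3*q - 18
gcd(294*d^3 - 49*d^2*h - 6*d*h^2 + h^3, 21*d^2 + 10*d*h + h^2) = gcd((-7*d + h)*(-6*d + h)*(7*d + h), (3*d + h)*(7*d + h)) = 7*d + h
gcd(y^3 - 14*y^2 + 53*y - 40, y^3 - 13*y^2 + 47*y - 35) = y^2 - 6*y + 5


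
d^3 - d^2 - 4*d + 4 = (d - 2)*(d - 1)*(d + 2)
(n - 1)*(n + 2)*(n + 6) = n^3 + 7*n^2 + 4*n - 12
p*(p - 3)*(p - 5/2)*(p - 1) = p^4 - 13*p^3/2 + 13*p^2 - 15*p/2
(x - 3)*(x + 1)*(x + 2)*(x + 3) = x^4 + 3*x^3 - 7*x^2 - 27*x - 18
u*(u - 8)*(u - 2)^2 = u^4 - 12*u^3 + 36*u^2 - 32*u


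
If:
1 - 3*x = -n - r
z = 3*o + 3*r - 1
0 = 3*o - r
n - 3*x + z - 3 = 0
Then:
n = 3*x - 8/3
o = 5/9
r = 5/3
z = 17/3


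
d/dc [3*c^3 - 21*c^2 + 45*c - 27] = 9*c^2 - 42*c + 45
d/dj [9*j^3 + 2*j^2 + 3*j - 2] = 27*j^2 + 4*j + 3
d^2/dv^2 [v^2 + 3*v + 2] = 2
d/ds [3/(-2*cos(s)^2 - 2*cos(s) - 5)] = -(6*sin(s) + 6*sin(2*s))/(2*cos(s) + cos(2*s) + 6)^2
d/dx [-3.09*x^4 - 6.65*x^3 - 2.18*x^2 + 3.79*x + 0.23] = -12.36*x^3 - 19.95*x^2 - 4.36*x + 3.79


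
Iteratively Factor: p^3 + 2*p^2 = (p)*(p^2 + 2*p) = p^2*(p + 2)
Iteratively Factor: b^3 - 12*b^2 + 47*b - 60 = (b - 4)*(b^2 - 8*b + 15) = (b - 4)*(b - 3)*(b - 5)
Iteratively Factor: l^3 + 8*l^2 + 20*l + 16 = (l + 2)*(l^2 + 6*l + 8) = (l + 2)^2*(l + 4)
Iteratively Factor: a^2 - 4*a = (a - 4)*(a)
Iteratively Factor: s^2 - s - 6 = (s + 2)*(s - 3)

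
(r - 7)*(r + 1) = r^2 - 6*r - 7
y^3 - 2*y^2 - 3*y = y*(y - 3)*(y + 1)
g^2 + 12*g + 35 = (g + 5)*(g + 7)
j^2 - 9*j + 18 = (j - 6)*(j - 3)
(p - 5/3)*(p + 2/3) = p^2 - p - 10/9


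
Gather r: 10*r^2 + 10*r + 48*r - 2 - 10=10*r^2 + 58*r - 12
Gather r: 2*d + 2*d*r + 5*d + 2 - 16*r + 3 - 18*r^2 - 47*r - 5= 7*d - 18*r^2 + r*(2*d - 63)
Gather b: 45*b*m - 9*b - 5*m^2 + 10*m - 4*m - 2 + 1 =b*(45*m - 9) - 5*m^2 + 6*m - 1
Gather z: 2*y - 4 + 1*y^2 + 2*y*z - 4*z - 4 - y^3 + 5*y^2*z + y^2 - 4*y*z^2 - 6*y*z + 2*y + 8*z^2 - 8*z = -y^3 + 2*y^2 + 4*y + z^2*(8 - 4*y) + z*(5*y^2 - 4*y - 12) - 8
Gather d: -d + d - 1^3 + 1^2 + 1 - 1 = 0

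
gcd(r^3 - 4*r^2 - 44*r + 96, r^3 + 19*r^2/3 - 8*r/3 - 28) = r^2 + 4*r - 12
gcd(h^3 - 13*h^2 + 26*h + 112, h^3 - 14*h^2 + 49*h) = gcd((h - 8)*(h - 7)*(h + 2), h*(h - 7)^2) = h - 7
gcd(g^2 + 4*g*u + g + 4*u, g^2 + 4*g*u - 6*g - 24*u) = g + 4*u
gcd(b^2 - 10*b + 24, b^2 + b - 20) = b - 4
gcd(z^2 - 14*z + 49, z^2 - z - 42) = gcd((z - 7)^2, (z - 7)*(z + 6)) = z - 7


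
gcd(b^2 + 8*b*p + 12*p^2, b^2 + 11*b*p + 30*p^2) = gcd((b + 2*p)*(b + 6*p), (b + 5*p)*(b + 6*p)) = b + 6*p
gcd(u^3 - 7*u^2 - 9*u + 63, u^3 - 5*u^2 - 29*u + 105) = u^2 - 10*u + 21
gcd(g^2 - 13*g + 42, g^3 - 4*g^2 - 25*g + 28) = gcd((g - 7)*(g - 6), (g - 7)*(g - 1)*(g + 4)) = g - 7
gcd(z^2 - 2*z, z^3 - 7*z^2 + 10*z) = z^2 - 2*z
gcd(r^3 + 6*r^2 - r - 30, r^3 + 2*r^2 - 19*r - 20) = r + 5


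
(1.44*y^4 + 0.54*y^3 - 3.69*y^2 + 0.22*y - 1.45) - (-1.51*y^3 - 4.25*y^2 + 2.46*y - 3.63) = 1.44*y^4 + 2.05*y^3 + 0.56*y^2 - 2.24*y + 2.18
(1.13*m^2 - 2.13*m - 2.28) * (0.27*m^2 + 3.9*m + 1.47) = 0.3051*m^4 + 3.8319*m^3 - 7.2615*m^2 - 12.0231*m - 3.3516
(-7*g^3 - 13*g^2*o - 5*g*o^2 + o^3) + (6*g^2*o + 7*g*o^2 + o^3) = -7*g^3 - 7*g^2*o + 2*g*o^2 + 2*o^3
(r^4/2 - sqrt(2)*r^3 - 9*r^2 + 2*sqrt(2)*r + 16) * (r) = r^5/2 - sqrt(2)*r^4 - 9*r^3 + 2*sqrt(2)*r^2 + 16*r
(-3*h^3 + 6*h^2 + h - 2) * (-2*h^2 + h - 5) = 6*h^5 - 15*h^4 + 19*h^3 - 25*h^2 - 7*h + 10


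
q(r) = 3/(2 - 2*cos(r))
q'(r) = -6*sin(r)/(2 - 2*cos(r))^2 = -3*sin(r)/(2*(cos(r) - 1)^2)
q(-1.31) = 2.02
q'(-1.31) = 2.63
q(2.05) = 1.03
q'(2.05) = -0.62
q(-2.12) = 0.99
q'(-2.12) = 0.55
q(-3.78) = 0.83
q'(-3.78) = -0.27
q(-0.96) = 3.52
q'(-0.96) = 6.76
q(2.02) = 1.05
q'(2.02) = -0.66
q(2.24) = 0.93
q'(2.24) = -0.45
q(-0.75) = 5.59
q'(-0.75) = 14.20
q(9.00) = 0.78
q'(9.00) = -0.17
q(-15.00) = 0.85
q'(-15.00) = 0.32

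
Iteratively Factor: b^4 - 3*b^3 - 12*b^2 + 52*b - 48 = (b - 2)*(b^3 - b^2 - 14*b + 24) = (b - 2)*(b + 4)*(b^2 - 5*b + 6) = (b - 3)*(b - 2)*(b + 4)*(b - 2)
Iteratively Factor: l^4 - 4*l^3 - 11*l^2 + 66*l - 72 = (l - 2)*(l^3 - 2*l^2 - 15*l + 36) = (l - 3)*(l - 2)*(l^2 + l - 12) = (l - 3)*(l - 2)*(l + 4)*(l - 3)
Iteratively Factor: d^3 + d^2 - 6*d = (d + 3)*(d^2 - 2*d) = (d - 2)*(d + 3)*(d)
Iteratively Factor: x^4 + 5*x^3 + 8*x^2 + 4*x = (x)*(x^3 + 5*x^2 + 8*x + 4) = x*(x + 1)*(x^2 + 4*x + 4) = x*(x + 1)*(x + 2)*(x + 2)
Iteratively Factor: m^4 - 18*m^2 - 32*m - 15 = (m + 1)*(m^3 - m^2 - 17*m - 15) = (m - 5)*(m + 1)*(m^2 + 4*m + 3) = (m - 5)*(m + 1)*(m + 3)*(m + 1)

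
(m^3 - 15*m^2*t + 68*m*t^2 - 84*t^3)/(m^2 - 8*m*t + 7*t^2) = (-m^2 + 8*m*t - 12*t^2)/(-m + t)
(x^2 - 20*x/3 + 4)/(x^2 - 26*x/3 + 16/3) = (x - 6)/(x - 8)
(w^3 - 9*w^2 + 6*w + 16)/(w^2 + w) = w - 10 + 16/w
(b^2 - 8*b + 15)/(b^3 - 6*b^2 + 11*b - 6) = (b - 5)/(b^2 - 3*b + 2)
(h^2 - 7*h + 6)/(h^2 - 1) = (h - 6)/(h + 1)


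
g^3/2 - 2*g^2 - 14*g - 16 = (g/2 + 1)*(g - 8)*(g + 2)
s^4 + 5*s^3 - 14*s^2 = s^2*(s - 2)*(s + 7)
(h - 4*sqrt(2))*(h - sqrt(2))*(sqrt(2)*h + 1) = sqrt(2)*h^3 - 9*h^2 + 3*sqrt(2)*h + 8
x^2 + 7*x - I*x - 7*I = (x + 7)*(x - I)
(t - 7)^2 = t^2 - 14*t + 49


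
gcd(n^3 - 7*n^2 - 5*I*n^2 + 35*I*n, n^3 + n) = n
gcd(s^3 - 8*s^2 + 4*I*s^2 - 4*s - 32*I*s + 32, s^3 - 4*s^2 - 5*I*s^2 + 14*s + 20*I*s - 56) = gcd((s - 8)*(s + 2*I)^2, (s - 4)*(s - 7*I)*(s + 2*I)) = s + 2*I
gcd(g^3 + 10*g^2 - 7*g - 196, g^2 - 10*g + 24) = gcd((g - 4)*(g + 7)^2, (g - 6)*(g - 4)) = g - 4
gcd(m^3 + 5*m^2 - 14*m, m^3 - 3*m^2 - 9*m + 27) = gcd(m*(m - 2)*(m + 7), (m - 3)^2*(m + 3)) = 1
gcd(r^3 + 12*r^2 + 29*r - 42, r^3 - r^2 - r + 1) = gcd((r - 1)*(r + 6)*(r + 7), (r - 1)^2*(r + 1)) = r - 1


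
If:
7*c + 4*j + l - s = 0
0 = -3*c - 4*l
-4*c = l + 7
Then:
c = -28/13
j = s/4 + 175/52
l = 21/13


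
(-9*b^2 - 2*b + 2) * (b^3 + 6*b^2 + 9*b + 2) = -9*b^5 - 56*b^4 - 91*b^3 - 24*b^2 + 14*b + 4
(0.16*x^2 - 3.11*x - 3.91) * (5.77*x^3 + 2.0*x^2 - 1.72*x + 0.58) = 0.9232*x^5 - 17.6247*x^4 - 29.0559*x^3 - 2.378*x^2 + 4.9214*x - 2.2678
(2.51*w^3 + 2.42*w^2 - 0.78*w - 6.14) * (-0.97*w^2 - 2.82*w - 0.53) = -2.4347*w^5 - 9.4256*w^4 - 7.3981*w^3 + 6.8728*w^2 + 17.7282*w + 3.2542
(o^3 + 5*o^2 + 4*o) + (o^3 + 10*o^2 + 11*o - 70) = 2*o^3 + 15*o^2 + 15*o - 70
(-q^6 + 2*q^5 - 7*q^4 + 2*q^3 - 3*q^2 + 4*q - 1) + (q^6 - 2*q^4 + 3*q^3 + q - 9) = 2*q^5 - 9*q^4 + 5*q^3 - 3*q^2 + 5*q - 10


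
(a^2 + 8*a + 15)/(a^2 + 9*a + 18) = (a + 5)/(a + 6)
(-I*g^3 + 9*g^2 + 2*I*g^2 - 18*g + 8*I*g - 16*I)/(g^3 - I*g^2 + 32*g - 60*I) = (-I*g^3 + g^2*(9 + 2*I) + g*(-18 + 8*I) - 16*I)/(g^3 - I*g^2 + 32*g - 60*I)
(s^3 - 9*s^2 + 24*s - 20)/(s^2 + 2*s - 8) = (s^2 - 7*s + 10)/(s + 4)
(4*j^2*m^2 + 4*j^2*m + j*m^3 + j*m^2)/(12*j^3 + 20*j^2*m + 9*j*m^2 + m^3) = j*m*(4*j*m + 4*j + m^2 + m)/(12*j^3 + 20*j^2*m + 9*j*m^2 + m^3)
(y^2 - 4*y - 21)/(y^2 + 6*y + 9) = (y - 7)/(y + 3)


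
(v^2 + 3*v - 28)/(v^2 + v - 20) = (v + 7)/(v + 5)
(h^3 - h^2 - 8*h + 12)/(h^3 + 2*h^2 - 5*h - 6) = (h - 2)/(h + 1)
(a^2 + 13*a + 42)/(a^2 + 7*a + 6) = (a + 7)/(a + 1)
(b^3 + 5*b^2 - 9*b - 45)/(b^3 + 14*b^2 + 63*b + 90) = (b - 3)/(b + 6)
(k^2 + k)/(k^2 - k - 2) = k/(k - 2)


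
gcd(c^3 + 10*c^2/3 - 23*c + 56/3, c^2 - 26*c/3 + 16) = c - 8/3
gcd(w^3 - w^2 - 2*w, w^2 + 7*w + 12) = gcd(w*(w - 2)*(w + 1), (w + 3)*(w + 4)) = 1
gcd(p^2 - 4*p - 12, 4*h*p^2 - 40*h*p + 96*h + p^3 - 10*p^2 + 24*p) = p - 6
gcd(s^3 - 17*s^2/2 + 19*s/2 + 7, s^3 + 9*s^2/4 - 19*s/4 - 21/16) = 1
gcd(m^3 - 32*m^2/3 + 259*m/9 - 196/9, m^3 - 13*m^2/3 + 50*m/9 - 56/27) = m^2 - 11*m/3 + 28/9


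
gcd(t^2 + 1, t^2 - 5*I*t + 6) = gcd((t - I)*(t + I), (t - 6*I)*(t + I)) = t + I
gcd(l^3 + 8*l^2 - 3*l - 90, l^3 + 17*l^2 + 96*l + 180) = l^2 + 11*l + 30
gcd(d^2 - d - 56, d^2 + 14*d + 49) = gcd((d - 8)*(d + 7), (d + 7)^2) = d + 7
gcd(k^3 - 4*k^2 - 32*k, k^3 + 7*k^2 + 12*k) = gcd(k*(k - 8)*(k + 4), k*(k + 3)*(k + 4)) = k^2 + 4*k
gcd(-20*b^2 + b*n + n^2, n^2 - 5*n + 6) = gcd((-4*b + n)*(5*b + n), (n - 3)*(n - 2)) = 1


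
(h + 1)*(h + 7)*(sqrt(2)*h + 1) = sqrt(2)*h^3 + h^2 + 8*sqrt(2)*h^2 + 8*h + 7*sqrt(2)*h + 7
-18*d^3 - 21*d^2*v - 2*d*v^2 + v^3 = (-6*d + v)*(d + v)*(3*d + v)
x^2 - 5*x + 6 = (x - 3)*(x - 2)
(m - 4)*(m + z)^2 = m^3 + 2*m^2*z - 4*m^2 + m*z^2 - 8*m*z - 4*z^2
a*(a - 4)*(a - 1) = a^3 - 5*a^2 + 4*a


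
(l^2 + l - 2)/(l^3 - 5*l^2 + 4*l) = (l + 2)/(l*(l - 4))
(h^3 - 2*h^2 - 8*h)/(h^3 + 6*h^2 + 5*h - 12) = h*(h^2 - 2*h - 8)/(h^3 + 6*h^2 + 5*h - 12)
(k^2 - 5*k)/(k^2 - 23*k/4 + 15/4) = 4*k/(4*k - 3)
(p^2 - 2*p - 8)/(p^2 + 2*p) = (p - 4)/p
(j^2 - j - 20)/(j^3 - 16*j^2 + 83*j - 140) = (j + 4)/(j^2 - 11*j + 28)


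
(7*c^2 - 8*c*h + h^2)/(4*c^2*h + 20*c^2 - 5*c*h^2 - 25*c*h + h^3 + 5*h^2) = (7*c - h)/(4*c*h + 20*c - h^2 - 5*h)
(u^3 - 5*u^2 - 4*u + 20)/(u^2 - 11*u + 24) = (u^3 - 5*u^2 - 4*u + 20)/(u^2 - 11*u + 24)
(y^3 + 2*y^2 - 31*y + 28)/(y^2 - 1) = (y^2 + 3*y - 28)/(y + 1)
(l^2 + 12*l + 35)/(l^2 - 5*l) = (l^2 + 12*l + 35)/(l*(l - 5))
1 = 1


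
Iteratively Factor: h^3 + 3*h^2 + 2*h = (h + 2)*(h^2 + h) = h*(h + 2)*(h + 1)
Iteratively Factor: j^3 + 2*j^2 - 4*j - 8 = (j - 2)*(j^2 + 4*j + 4) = (j - 2)*(j + 2)*(j + 2)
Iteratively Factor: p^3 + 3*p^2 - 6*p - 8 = (p + 1)*(p^2 + 2*p - 8) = (p - 2)*(p + 1)*(p + 4)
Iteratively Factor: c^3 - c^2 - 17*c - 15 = (c + 3)*(c^2 - 4*c - 5) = (c - 5)*(c + 3)*(c + 1)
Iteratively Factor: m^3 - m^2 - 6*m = (m + 2)*(m^2 - 3*m) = (m - 3)*(m + 2)*(m)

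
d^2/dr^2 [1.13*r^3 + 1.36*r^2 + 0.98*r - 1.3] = 6.78*r + 2.72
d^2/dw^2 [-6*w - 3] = 0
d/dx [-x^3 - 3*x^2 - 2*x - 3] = -3*x^2 - 6*x - 2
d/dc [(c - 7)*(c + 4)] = 2*c - 3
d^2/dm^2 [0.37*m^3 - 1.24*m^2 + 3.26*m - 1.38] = 2.22*m - 2.48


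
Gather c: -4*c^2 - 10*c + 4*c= -4*c^2 - 6*c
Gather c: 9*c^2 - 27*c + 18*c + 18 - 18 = 9*c^2 - 9*c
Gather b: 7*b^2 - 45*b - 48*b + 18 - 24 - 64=7*b^2 - 93*b - 70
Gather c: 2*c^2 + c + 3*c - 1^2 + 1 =2*c^2 + 4*c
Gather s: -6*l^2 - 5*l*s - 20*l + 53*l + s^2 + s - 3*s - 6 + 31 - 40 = -6*l^2 + 33*l + s^2 + s*(-5*l - 2) - 15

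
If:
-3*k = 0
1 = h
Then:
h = 1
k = 0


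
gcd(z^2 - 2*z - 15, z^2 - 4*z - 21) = z + 3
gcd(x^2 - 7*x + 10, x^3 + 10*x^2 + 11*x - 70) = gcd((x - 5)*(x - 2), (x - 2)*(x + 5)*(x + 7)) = x - 2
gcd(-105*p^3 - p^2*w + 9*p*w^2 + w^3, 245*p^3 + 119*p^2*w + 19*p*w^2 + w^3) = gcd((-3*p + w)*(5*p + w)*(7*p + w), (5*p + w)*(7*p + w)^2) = 35*p^2 + 12*p*w + w^2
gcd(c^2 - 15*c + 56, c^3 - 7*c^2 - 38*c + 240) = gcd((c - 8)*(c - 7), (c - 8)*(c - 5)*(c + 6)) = c - 8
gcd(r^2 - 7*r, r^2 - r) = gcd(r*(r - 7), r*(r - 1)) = r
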